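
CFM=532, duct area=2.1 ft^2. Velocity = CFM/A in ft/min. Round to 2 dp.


V = 532 / 2.1 = 253.33 ft/min

253.33 ft/min


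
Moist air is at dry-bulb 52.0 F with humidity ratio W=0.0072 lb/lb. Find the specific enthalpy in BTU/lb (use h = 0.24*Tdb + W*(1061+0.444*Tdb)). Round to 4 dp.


h = 0.24*52.0 + 0.0072*(1061+0.444*52.0) = 20.2854 BTU/lb

20.2854 BTU/lb


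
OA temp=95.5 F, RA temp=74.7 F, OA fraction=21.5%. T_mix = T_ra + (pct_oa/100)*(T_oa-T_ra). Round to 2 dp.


T_mix = 74.7 + (21.5/100)*(95.5-74.7) = 79.17 F

79.17 F


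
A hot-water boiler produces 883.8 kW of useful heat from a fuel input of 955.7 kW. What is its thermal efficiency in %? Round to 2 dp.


eta = (883.8/955.7)*100 = 92.48 %

92.48 %


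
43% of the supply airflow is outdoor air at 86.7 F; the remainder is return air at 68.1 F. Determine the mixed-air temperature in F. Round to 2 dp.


T_mix = 0.43*86.7 + 0.57*68.1 = 76.10 F

76.10 F


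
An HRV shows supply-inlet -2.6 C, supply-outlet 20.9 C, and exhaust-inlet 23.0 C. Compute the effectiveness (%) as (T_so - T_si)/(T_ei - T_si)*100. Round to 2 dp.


eff = (20.9-(-2.6))/(23.0-(-2.6))*100 = 91.80 %

91.80 %


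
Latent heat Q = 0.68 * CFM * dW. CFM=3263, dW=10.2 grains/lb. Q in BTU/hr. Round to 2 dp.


Q = 0.68 * 3263 * 10.2 = 22632.17 BTU/hr

22632.17 BTU/hr


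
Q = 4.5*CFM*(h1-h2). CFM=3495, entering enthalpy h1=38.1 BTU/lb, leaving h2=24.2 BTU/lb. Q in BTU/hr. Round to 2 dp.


Q = 4.5 * 3495 * (38.1 - 24.2) = 218612.25 BTU/hr

218612.25 BTU/hr


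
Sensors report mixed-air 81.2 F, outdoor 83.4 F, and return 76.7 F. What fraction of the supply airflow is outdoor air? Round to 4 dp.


frac = (81.2 - 76.7) / (83.4 - 76.7) = 0.6716

0.6716


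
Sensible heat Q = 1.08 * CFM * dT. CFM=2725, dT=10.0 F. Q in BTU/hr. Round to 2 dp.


Q = 1.08 * 2725 * 10.0 = 29430.00 BTU/hr

29430.00 BTU/hr


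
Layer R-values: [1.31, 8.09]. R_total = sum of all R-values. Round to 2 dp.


R_total = 1.31 + 8.09 = 9.40

9.40


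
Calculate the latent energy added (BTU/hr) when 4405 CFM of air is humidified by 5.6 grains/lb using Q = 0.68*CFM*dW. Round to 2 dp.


Q = 0.68 * 4405 * 5.6 = 16774.24 BTU/hr

16774.24 BTU/hr


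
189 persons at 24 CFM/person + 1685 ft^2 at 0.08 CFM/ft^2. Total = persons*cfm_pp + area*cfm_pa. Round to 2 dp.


Total = 189*24 + 1685*0.08 = 4670.80 CFM

4670.80 CFM


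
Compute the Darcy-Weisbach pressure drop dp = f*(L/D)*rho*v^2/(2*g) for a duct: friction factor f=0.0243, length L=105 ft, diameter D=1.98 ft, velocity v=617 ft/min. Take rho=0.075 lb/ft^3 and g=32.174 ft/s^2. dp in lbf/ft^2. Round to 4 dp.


v_fps = 617/60 = 10.2833 ft/s
dp = 0.0243*(105/1.98)*0.075*10.2833^2/(2*32.174) = 0.1588 lbf/ft^2

0.1588 lbf/ft^2


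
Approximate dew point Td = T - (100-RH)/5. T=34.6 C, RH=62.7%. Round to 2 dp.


Td = 34.6 - (100-62.7)/5 = 27.14 C

27.14 C


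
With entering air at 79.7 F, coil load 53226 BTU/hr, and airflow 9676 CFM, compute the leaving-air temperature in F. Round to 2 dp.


dT = 53226/(1.08*9676) = 5.0934
T_leave = 79.7 - 5.0934 = 74.61 F

74.61 F


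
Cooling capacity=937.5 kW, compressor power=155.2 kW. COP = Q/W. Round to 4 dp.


COP = 937.5 / 155.2 = 6.0406

6.0406


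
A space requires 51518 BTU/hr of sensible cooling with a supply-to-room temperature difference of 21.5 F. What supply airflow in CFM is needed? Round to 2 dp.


CFM = 51518 / (1.08 * 21.5) = 2218.69

2218.69 CFM


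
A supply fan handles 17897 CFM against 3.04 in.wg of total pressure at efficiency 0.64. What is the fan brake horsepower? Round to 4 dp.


BHP = 17897 * 3.04 / (6356 * 0.64) = 13.3749 hp

13.3749 hp


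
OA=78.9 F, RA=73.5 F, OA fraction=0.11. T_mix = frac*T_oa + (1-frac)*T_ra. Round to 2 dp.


T_mix = 0.11*78.9 + 0.89*73.5 = 74.09 F

74.09 F


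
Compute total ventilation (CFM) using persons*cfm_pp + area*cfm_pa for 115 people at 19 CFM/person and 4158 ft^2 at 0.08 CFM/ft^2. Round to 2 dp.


Total = 115*19 + 4158*0.08 = 2517.64 CFM

2517.64 CFM


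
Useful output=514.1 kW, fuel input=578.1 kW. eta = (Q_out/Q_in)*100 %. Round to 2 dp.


eta = (514.1/578.1)*100 = 88.93 %

88.93 %


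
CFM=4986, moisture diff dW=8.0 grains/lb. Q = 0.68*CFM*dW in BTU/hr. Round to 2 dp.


Q = 0.68 * 4986 * 8.0 = 27123.84 BTU/hr

27123.84 BTU/hr


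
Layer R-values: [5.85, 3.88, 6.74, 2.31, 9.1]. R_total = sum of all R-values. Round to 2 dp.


R_total = 5.85 + 3.88 + 6.74 + 2.31 + 9.1 = 27.88

27.88


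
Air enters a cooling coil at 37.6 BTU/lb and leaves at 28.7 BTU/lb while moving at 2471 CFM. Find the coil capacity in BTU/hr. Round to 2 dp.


Q = 4.5 * 2471 * (37.6 - 28.7) = 98963.55 BTU/hr

98963.55 BTU/hr


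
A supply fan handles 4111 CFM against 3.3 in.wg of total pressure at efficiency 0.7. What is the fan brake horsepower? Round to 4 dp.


BHP = 4111 * 3.3 / (6356 * 0.7) = 3.0492 hp

3.0492 hp


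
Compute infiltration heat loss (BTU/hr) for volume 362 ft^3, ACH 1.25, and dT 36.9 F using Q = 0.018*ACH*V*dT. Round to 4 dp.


Q = 0.018 * 1.25 * 362 * 36.9 = 300.5505 BTU/hr

300.5505 BTU/hr


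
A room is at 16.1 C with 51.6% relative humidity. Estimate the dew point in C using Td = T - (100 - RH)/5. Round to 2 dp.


Td = 16.1 - (100-51.6)/5 = 6.42 C

6.42 C


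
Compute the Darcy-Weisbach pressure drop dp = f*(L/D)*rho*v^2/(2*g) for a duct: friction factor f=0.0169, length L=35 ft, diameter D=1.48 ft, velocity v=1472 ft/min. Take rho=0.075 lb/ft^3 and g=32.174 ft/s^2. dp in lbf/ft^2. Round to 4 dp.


v_fps = 1472/60 = 24.5333 ft/s
dp = 0.0169*(35/1.48)*0.075*24.5333^2/(2*32.174) = 0.2804 lbf/ft^2

0.2804 lbf/ft^2


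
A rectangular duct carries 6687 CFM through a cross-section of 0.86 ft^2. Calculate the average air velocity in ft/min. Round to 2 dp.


V = 6687 / 0.86 = 7775.58 ft/min

7775.58 ft/min


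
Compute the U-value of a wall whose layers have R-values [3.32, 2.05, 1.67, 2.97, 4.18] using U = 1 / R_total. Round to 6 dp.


R_total = 3.32 + 2.05 + 1.67 + 2.97 + 4.18 = 14.19
U = 1/14.19 = 0.070472

0.070472


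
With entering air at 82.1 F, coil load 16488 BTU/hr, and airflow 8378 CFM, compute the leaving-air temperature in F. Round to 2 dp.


dT = 16488/(1.08*8378) = 1.8222
T_leave = 82.1 - 1.8222 = 80.28 F

80.28 F


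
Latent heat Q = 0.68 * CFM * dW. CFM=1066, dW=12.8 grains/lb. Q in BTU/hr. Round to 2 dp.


Q = 0.68 * 1066 * 12.8 = 9278.46 BTU/hr

9278.46 BTU/hr


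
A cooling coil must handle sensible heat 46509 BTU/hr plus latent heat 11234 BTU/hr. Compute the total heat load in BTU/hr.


Qt = 46509 + 11234 = 57743 BTU/hr

57743 BTU/hr


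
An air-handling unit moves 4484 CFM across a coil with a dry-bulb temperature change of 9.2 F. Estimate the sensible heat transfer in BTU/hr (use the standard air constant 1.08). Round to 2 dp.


Q = 1.08 * 4484 * 9.2 = 44553.02 BTU/hr

44553.02 BTU/hr


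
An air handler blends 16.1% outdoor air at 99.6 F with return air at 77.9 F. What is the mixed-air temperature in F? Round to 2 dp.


T_mix = 77.9 + (16.1/100)*(99.6-77.9) = 81.39 F

81.39 F


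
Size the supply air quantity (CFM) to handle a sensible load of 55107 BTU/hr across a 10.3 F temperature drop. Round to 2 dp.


CFM = 55107 / (1.08 * 10.3) = 4953.88

4953.88 CFM


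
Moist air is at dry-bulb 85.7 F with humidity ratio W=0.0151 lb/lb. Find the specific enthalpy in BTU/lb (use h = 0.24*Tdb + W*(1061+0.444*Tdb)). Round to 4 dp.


h = 0.24*85.7 + 0.0151*(1061+0.444*85.7) = 37.1637 BTU/lb

37.1637 BTU/lb


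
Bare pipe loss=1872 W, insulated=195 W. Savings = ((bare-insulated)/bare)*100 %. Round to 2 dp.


Savings = ((1872-195)/1872)*100 = 89.58 %

89.58 %


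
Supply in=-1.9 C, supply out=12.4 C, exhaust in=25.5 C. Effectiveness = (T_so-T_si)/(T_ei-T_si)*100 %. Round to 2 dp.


eff = (12.4-(-1.9))/(25.5-(-1.9))*100 = 52.19 %

52.19 %


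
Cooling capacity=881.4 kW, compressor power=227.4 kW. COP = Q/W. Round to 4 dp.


COP = 881.4 / 227.4 = 3.8760

3.8760


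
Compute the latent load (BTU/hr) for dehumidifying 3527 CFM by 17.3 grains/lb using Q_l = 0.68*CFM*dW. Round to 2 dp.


Q = 0.68 * 3527 * 17.3 = 41491.63 BTU/hr

41491.63 BTU/hr


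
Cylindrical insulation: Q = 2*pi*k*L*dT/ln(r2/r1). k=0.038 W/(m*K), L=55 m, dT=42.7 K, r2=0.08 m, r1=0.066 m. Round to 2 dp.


Q = 2*pi*0.038*55*42.7/ln(0.08/0.066) = 2914.82 W

2914.82 W


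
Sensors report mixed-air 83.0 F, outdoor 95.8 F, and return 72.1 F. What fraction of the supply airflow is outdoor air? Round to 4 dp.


frac = (83.0 - 72.1) / (95.8 - 72.1) = 0.4599

0.4599


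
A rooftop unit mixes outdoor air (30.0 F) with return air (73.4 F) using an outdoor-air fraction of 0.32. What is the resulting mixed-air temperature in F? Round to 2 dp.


T_mix = 0.32*30.0 + 0.68*73.4 = 59.51 F

59.51 F


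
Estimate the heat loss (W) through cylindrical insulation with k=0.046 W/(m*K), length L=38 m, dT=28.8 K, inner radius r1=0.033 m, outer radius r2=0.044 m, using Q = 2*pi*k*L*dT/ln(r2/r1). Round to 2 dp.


Q = 2*pi*0.046*38*28.8/ln(0.044/0.033) = 1099.51 W

1099.51 W


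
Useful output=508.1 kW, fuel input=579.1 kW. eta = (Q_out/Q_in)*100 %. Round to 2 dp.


eta = (508.1/579.1)*100 = 87.74 %

87.74 %


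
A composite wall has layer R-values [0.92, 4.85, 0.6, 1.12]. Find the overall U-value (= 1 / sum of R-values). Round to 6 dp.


R_total = 0.92 + 4.85 + 0.6 + 1.12 = 7.49
U = 1/7.49 = 0.133511

0.133511


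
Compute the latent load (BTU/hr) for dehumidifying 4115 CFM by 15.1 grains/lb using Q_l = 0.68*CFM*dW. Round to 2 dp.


Q = 0.68 * 4115 * 15.1 = 42252.82 BTU/hr

42252.82 BTU/hr


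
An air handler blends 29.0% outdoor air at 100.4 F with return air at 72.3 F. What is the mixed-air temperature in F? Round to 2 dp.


T_mix = 72.3 + (29.0/100)*(100.4-72.3) = 80.45 F

80.45 F


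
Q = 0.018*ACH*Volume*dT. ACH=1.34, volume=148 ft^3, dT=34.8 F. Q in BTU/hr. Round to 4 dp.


Q = 0.018 * 1.34 * 148 * 34.8 = 124.2276 BTU/hr

124.2276 BTU/hr


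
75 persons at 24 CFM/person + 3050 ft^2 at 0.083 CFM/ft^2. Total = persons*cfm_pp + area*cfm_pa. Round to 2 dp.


Total = 75*24 + 3050*0.083 = 2053.15 CFM

2053.15 CFM


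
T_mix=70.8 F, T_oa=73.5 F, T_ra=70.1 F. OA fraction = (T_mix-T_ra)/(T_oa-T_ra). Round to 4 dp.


frac = (70.8 - 70.1) / (73.5 - 70.1) = 0.2059

0.2059


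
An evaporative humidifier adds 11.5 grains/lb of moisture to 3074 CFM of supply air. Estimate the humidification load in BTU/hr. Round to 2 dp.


Q = 0.68 * 3074 * 11.5 = 24038.68 BTU/hr

24038.68 BTU/hr


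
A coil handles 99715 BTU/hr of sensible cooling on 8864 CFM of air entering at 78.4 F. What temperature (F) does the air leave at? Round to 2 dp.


dT = 99715/(1.08*8864) = 10.4161
T_leave = 78.4 - 10.4161 = 67.98 F

67.98 F


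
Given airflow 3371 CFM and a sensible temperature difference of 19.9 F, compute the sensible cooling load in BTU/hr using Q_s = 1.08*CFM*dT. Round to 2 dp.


Q = 1.08 * 3371 * 19.9 = 72449.53 BTU/hr

72449.53 BTU/hr


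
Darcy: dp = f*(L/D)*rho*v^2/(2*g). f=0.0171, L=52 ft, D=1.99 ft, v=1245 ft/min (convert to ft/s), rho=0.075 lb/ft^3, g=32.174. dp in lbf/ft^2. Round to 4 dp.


v_fps = 1245/60 = 20.75 ft/s
dp = 0.0171*(52/1.99)*0.075*20.75^2/(2*32.174) = 0.2242 lbf/ft^2

0.2242 lbf/ft^2


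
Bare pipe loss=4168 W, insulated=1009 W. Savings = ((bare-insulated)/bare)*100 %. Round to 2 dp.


Savings = ((4168-1009)/4168)*100 = 75.79 %

75.79 %


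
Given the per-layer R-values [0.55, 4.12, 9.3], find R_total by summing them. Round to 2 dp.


R_total = 0.55 + 4.12 + 9.3 = 13.97

13.97


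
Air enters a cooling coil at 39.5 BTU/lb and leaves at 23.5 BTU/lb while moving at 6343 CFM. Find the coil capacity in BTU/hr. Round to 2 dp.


Q = 4.5 * 6343 * (39.5 - 23.5) = 456696.00 BTU/hr

456696.00 BTU/hr


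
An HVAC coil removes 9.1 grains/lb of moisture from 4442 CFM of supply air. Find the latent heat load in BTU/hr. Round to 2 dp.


Q = 0.68 * 4442 * 9.1 = 27487.10 BTU/hr

27487.10 BTU/hr


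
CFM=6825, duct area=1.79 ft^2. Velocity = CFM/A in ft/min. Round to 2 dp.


V = 6825 / 1.79 = 3812.85 ft/min

3812.85 ft/min


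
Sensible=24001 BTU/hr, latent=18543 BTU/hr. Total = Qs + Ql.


Qt = 24001 + 18543 = 42544 BTU/hr

42544 BTU/hr


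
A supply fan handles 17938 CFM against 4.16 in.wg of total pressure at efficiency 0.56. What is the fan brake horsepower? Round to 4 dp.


BHP = 17938 * 4.16 / (6356 * 0.56) = 20.9650 hp

20.9650 hp


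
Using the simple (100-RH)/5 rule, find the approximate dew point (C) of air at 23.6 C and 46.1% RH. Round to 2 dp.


Td = 23.6 - (100-46.1)/5 = 12.82 C

12.82 C


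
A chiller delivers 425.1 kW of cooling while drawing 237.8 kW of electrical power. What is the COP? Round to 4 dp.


COP = 425.1 / 237.8 = 1.7876

1.7876


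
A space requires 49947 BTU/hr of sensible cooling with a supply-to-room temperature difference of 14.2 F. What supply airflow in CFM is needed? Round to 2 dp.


CFM = 49947 / (1.08 * 14.2) = 3256.85

3256.85 CFM


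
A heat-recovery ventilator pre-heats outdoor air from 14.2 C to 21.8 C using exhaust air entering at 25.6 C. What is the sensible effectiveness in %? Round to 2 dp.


eff = (21.8-14.2)/(25.6-14.2)*100 = 66.67 %

66.67 %


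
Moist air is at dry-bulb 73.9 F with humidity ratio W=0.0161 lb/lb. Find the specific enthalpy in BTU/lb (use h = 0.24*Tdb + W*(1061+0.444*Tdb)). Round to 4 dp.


h = 0.24*73.9 + 0.0161*(1061+0.444*73.9) = 35.3464 BTU/lb

35.3464 BTU/lb


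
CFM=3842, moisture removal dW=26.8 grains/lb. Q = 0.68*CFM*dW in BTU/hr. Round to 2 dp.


Q = 0.68 * 3842 * 26.8 = 70016.61 BTU/hr

70016.61 BTU/hr


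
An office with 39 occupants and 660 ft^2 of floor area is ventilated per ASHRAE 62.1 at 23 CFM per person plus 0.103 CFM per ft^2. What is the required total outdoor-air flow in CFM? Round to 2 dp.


Total = 39*23 + 660*0.103 = 964.98 CFM

964.98 CFM


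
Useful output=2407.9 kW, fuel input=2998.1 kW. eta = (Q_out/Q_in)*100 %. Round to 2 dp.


eta = (2407.9/2998.1)*100 = 80.31 %

80.31 %


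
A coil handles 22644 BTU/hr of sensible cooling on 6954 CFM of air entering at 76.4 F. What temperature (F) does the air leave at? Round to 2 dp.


dT = 22644/(1.08*6954) = 3.0151
T_leave = 76.4 - 3.0151 = 73.38 F

73.38 F


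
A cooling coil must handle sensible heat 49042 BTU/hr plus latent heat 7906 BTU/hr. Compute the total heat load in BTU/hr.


Qt = 49042 + 7906 = 56948 BTU/hr

56948 BTU/hr


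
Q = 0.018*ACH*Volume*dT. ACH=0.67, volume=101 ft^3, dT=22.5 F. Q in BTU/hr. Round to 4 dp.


Q = 0.018 * 0.67 * 101 * 22.5 = 27.4064 BTU/hr

27.4064 BTU/hr


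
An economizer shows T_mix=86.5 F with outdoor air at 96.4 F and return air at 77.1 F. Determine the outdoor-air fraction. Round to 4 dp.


frac = (86.5 - 77.1) / (96.4 - 77.1) = 0.4870

0.4870


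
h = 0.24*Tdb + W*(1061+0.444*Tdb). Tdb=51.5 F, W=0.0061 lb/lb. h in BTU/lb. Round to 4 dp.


h = 0.24*51.5 + 0.0061*(1061+0.444*51.5) = 18.9716 BTU/lb

18.9716 BTU/lb


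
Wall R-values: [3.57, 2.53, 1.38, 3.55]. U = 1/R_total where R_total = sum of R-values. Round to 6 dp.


R_total = 3.57 + 2.53 + 1.38 + 3.55 = 11.03
U = 1/11.03 = 0.090662

0.090662


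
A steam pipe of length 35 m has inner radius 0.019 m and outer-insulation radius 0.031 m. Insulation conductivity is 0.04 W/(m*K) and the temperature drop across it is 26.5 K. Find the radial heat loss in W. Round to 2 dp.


Q = 2*pi*0.04*35*26.5/ln(0.031/0.019) = 476.17 W

476.17 W


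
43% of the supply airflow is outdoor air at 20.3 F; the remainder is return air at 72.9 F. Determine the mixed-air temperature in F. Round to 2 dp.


T_mix = 0.43*20.3 + 0.57*72.9 = 50.28 F

50.28 F


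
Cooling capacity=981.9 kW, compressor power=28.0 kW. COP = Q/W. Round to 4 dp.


COP = 981.9 / 28.0 = 35.0679

35.0679


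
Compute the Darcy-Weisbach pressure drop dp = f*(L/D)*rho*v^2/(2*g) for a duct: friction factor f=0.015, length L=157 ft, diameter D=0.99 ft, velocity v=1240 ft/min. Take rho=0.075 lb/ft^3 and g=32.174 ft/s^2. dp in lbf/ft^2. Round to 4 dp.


v_fps = 1240/60 = 20.6667 ft/s
dp = 0.015*(157/0.99)*0.075*20.6667^2/(2*32.174) = 1.1842 lbf/ft^2

1.1842 lbf/ft^2


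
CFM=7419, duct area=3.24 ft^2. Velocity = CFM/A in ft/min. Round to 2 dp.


V = 7419 / 3.24 = 2289.81 ft/min

2289.81 ft/min


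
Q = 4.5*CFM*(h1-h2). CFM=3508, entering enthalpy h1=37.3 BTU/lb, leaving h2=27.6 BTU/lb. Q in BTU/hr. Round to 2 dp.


Q = 4.5 * 3508 * (37.3 - 27.6) = 153124.20 BTU/hr

153124.20 BTU/hr


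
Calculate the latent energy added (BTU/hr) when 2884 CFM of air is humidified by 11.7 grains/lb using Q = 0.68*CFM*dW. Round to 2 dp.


Q = 0.68 * 2884 * 11.7 = 22945.10 BTU/hr

22945.10 BTU/hr


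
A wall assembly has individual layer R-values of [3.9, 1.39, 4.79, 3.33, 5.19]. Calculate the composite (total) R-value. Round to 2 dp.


R_total = 3.9 + 1.39 + 4.79 + 3.33 + 5.19 = 18.60

18.60


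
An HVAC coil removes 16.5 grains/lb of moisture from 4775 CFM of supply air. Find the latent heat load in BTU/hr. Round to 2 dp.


Q = 0.68 * 4775 * 16.5 = 53575.50 BTU/hr

53575.50 BTU/hr


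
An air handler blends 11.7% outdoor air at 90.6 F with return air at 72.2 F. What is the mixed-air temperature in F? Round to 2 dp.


T_mix = 72.2 + (11.7/100)*(90.6-72.2) = 74.35 F

74.35 F


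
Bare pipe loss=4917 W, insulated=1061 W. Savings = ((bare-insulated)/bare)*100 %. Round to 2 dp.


Savings = ((4917-1061)/4917)*100 = 78.42 %

78.42 %


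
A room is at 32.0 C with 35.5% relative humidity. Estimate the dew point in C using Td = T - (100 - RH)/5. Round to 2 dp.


Td = 32.0 - (100-35.5)/5 = 19.10 C

19.10 C


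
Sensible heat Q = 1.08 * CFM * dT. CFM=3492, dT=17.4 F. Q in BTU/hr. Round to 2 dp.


Q = 1.08 * 3492 * 17.4 = 65621.66 BTU/hr

65621.66 BTU/hr


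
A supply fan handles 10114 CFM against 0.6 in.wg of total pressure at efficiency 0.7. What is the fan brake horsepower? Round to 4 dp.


BHP = 10114 * 0.6 / (6356 * 0.7) = 1.3639 hp

1.3639 hp


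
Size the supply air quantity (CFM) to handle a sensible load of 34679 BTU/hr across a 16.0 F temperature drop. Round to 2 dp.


CFM = 34679 / (1.08 * 16.0) = 2006.89

2006.89 CFM


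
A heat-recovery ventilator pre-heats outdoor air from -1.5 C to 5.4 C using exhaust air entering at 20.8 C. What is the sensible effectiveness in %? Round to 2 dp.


eff = (5.4-(-1.5))/(20.8-(-1.5))*100 = 30.94 %

30.94 %


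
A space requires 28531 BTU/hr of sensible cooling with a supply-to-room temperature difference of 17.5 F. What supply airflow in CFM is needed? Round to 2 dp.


CFM = 28531 / (1.08 * 17.5) = 1509.58

1509.58 CFM


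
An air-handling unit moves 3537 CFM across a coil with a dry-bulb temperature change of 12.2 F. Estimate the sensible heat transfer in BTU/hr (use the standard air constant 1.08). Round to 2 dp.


Q = 1.08 * 3537 * 12.2 = 46603.51 BTU/hr

46603.51 BTU/hr


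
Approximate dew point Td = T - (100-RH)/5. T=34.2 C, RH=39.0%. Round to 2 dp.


Td = 34.2 - (100-39.0)/5 = 22.00 C

22.00 C


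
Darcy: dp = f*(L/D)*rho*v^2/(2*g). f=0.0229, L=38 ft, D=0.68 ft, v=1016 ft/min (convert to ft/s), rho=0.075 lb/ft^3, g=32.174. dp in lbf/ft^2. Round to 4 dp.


v_fps = 1016/60 = 16.9333 ft/s
dp = 0.0229*(38/0.68)*0.075*16.9333^2/(2*32.174) = 0.4277 lbf/ft^2

0.4277 lbf/ft^2


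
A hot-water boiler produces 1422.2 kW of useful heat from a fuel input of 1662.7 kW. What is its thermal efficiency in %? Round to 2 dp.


eta = (1422.2/1662.7)*100 = 85.54 %

85.54 %


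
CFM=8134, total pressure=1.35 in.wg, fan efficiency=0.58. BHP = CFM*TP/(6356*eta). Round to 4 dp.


BHP = 8134 * 1.35 / (6356 * 0.58) = 2.9787 hp

2.9787 hp


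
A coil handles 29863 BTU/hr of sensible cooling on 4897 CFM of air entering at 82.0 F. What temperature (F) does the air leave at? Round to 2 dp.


dT = 29863/(1.08*4897) = 5.6465
T_leave = 82.0 - 5.6465 = 76.35 F

76.35 F


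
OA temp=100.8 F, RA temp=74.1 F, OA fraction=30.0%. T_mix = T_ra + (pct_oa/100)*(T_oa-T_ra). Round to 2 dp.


T_mix = 74.1 + (30.0/100)*(100.8-74.1) = 82.11 F

82.11 F


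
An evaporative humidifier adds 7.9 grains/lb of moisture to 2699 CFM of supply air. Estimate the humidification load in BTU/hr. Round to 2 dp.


Q = 0.68 * 2699 * 7.9 = 14499.03 BTU/hr

14499.03 BTU/hr


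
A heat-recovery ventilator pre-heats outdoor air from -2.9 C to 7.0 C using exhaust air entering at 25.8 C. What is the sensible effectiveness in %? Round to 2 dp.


eff = (7.0-(-2.9))/(25.8-(-2.9))*100 = 34.49 %

34.49 %


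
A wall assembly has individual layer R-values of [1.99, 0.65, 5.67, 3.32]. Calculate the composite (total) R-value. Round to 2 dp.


R_total = 1.99 + 0.65 + 5.67 + 3.32 = 11.63

11.63


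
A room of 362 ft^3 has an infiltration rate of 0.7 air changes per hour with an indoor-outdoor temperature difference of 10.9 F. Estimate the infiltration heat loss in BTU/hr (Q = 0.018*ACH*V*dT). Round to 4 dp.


Q = 0.018 * 0.7 * 362 * 10.9 = 49.7171 BTU/hr

49.7171 BTU/hr


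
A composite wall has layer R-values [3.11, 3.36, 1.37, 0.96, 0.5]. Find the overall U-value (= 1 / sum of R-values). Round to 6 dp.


R_total = 3.11 + 3.36 + 1.37 + 0.96 + 0.5 = 9.30
U = 1/9.30 = 0.107527

0.107527


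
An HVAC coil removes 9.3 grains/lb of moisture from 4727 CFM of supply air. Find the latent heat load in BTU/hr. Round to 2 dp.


Q = 0.68 * 4727 * 9.3 = 29893.55 BTU/hr

29893.55 BTU/hr


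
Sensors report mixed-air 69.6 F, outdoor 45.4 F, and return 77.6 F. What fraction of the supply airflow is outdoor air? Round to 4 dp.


frac = (69.6 - 77.6) / (45.4 - 77.6) = 0.2484

0.2484


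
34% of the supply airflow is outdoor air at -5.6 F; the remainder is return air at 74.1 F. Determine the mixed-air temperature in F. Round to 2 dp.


T_mix = 0.34*(-5.6) + 0.66*74.1 = 47.00 F

47.00 F


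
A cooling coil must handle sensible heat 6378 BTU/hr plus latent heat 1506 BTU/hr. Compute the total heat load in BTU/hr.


Qt = 6378 + 1506 = 7884 BTU/hr

7884 BTU/hr


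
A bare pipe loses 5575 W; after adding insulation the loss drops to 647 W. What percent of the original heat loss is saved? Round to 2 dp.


Savings = ((5575-647)/5575)*100 = 88.39 %

88.39 %


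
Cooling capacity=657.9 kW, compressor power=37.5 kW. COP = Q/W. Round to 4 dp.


COP = 657.9 / 37.5 = 17.5440

17.5440


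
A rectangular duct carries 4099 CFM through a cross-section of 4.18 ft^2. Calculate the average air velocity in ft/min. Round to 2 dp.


V = 4099 / 4.18 = 980.62 ft/min

980.62 ft/min


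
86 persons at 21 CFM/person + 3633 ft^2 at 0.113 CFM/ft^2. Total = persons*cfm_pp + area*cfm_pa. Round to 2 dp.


Total = 86*21 + 3633*0.113 = 2216.53 CFM

2216.53 CFM


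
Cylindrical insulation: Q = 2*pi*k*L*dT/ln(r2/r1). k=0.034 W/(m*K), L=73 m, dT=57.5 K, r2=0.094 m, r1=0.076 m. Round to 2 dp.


Q = 2*pi*0.034*73*57.5/ln(0.094/0.076) = 4218.57 W

4218.57 W


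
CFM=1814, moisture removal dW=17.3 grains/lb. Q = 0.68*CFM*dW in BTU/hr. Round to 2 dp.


Q = 0.68 * 1814 * 17.3 = 21339.90 BTU/hr

21339.90 BTU/hr


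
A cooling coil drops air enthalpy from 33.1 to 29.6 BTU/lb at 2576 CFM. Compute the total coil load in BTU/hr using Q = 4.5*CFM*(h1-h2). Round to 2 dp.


Q = 4.5 * 2576 * (33.1 - 29.6) = 40572.00 BTU/hr

40572.00 BTU/hr


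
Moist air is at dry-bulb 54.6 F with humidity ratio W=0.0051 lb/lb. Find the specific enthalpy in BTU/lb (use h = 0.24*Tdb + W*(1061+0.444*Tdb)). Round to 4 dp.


h = 0.24*54.6 + 0.0051*(1061+0.444*54.6) = 18.6387 BTU/lb

18.6387 BTU/lb


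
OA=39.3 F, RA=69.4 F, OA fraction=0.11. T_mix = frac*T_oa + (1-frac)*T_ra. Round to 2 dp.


T_mix = 0.11*39.3 + 0.89*69.4 = 66.09 F

66.09 F


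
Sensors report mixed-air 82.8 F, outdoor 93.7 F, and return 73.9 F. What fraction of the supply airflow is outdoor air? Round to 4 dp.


frac = (82.8 - 73.9) / (93.7 - 73.9) = 0.4495

0.4495


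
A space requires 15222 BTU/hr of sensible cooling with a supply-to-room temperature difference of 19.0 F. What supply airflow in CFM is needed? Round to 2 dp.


CFM = 15222 / (1.08 * 19.0) = 741.81

741.81 CFM


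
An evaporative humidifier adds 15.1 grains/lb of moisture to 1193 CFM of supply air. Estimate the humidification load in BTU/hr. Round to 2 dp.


Q = 0.68 * 1193 * 15.1 = 12249.72 BTU/hr

12249.72 BTU/hr


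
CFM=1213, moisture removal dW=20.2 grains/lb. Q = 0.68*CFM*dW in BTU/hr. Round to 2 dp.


Q = 0.68 * 1213 * 20.2 = 16661.77 BTU/hr

16661.77 BTU/hr


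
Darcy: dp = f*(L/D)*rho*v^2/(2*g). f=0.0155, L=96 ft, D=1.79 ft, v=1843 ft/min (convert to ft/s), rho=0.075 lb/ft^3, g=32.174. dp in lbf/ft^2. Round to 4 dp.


v_fps = 1843/60 = 30.7167 ft/s
dp = 0.0155*(96/1.79)*0.075*30.7167^2/(2*32.174) = 0.9142 lbf/ft^2

0.9142 lbf/ft^2


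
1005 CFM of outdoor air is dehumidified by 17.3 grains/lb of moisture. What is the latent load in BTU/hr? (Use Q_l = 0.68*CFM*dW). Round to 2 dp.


Q = 0.68 * 1005 * 17.3 = 11822.82 BTU/hr

11822.82 BTU/hr


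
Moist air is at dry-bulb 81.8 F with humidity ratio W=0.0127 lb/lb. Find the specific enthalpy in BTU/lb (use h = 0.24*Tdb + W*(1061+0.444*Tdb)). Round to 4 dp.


h = 0.24*81.8 + 0.0127*(1061+0.444*81.8) = 33.5680 BTU/lb

33.5680 BTU/lb


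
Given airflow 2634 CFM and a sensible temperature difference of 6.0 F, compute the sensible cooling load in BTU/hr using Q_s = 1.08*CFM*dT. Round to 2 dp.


Q = 1.08 * 2634 * 6.0 = 17068.32 BTU/hr

17068.32 BTU/hr


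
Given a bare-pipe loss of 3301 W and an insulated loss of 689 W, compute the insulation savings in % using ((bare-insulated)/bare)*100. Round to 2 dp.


Savings = ((3301-689)/3301)*100 = 79.13 %

79.13 %


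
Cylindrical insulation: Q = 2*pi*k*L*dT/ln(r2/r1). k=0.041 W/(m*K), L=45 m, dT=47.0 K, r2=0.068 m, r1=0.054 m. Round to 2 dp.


Q = 2*pi*0.041*45*47.0/ln(0.068/0.054) = 2363.52 W

2363.52 W


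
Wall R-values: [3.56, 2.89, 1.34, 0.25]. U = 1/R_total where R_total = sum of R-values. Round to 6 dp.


R_total = 3.56 + 2.89 + 1.34 + 0.25 = 8.04
U = 1/8.04 = 0.124378

0.124378


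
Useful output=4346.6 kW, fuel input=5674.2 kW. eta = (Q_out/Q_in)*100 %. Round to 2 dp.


eta = (4346.6/5674.2)*100 = 76.60 %

76.60 %


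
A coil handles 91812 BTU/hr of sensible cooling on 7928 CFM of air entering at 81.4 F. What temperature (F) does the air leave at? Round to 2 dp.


dT = 91812/(1.08*7928) = 10.7229
T_leave = 81.4 - 10.7229 = 70.68 F

70.68 F


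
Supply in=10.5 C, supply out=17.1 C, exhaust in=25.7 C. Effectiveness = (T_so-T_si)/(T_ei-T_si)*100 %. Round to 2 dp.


eff = (17.1-10.5)/(25.7-10.5)*100 = 43.42 %

43.42 %


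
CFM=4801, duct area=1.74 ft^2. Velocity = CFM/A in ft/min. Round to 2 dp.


V = 4801 / 1.74 = 2759.20 ft/min

2759.20 ft/min


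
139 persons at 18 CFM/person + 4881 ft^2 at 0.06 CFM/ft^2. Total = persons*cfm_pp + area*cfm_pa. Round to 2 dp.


Total = 139*18 + 4881*0.06 = 2794.86 CFM

2794.86 CFM


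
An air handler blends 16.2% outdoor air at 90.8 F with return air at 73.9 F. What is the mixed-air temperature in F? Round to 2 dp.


T_mix = 73.9 + (16.2/100)*(90.8-73.9) = 76.64 F

76.64 F


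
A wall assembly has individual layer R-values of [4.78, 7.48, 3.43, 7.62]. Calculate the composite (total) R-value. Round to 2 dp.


R_total = 4.78 + 7.48 + 3.43 + 7.62 = 23.31

23.31


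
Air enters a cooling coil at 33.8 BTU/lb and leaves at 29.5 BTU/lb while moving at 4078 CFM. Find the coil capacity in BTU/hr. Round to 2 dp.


Q = 4.5 * 4078 * (33.8 - 29.5) = 78909.30 BTU/hr

78909.30 BTU/hr


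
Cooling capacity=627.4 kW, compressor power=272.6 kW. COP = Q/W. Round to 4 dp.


COP = 627.4 / 272.6 = 2.3015

2.3015


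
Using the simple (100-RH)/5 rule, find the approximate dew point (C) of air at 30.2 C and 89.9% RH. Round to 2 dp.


Td = 30.2 - (100-89.9)/5 = 28.18 C

28.18 C


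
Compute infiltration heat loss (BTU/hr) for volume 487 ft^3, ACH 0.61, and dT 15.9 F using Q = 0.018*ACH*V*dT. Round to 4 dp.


Q = 0.018 * 0.61 * 487 * 15.9 = 85.0214 BTU/hr

85.0214 BTU/hr


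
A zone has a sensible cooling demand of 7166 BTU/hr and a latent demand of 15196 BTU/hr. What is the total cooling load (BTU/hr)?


Qt = 7166 + 15196 = 22362 BTU/hr

22362 BTU/hr


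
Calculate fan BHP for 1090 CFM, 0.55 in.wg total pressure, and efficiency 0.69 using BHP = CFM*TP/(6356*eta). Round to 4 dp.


BHP = 1090 * 0.55 / (6356 * 0.69) = 0.1367 hp

0.1367 hp


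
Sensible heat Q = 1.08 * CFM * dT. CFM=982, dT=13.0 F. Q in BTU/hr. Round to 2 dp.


Q = 1.08 * 982 * 13.0 = 13787.28 BTU/hr

13787.28 BTU/hr


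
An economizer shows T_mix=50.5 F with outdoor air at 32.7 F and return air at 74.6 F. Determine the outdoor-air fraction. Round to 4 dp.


frac = (50.5 - 74.6) / (32.7 - 74.6) = 0.5752

0.5752


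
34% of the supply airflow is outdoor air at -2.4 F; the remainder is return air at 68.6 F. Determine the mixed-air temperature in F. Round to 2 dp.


T_mix = 0.34*(-2.4) + 0.66*68.6 = 44.46 F

44.46 F


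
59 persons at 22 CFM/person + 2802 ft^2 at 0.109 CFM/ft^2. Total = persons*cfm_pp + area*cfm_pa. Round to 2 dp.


Total = 59*22 + 2802*0.109 = 1603.42 CFM

1603.42 CFM


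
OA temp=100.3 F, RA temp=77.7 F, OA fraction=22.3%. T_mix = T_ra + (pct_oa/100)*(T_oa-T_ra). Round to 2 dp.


T_mix = 77.7 + (22.3/100)*(100.3-77.7) = 82.74 F

82.74 F


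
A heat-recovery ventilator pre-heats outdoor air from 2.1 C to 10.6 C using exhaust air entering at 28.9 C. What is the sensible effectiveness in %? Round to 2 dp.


eff = (10.6-2.1)/(28.9-2.1)*100 = 31.72 %

31.72 %


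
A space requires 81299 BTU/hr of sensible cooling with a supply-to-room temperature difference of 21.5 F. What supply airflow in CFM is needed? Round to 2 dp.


CFM = 81299 / (1.08 * 21.5) = 3501.25

3501.25 CFM


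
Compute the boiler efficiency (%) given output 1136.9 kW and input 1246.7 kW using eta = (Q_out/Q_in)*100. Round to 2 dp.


eta = (1136.9/1246.7)*100 = 91.19 %

91.19 %


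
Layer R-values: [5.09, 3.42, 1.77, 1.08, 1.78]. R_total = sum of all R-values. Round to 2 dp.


R_total = 5.09 + 3.42 + 1.77 + 1.08 + 1.78 = 13.14

13.14


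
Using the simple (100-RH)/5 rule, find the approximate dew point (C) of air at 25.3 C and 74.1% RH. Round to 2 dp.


Td = 25.3 - (100-74.1)/5 = 20.12 C

20.12 C


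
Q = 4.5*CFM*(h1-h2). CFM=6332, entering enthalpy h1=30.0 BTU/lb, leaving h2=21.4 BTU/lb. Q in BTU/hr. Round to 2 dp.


Q = 4.5 * 6332 * (30.0 - 21.4) = 245048.40 BTU/hr

245048.40 BTU/hr


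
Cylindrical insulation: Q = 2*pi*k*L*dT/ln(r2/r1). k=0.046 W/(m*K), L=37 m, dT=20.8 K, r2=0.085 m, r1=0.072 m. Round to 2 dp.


Q = 2*pi*0.046*37*20.8/ln(0.085/0.072) = 1340.09 W

1340.09 W


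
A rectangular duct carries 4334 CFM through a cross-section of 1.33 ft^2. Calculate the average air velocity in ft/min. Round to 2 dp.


V = 4334 / 1.33 = 3258.65 ft/min

3258.65 ft/min


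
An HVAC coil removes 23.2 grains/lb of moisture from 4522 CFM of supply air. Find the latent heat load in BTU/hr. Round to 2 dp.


Q = 0.68 * 4522 * 23.2 = 71339.07 BTU/hr

71339.07 BTU/hr


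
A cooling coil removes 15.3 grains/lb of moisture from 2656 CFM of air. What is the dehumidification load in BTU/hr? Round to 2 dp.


Q = 0.68 * 2656 * 15.3 = 27633.02 BTU/hr

27633.02 BTU/hr


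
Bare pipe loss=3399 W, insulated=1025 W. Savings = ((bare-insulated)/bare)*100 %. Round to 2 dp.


Savings = ((3399-1025)/3399)*100 = 69.84 %

69.84 %


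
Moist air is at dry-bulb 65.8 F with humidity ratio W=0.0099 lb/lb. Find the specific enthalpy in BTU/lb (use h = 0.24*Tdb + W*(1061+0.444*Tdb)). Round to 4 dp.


h = 0.24*65.8 + 0.0099*(1061+0.444*65.8) = 26.5851 BTU/lb

26.5851 BTU/lb


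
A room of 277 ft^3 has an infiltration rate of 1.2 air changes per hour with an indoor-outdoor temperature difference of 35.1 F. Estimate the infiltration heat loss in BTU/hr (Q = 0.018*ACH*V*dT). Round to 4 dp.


Q = 0.018 * 1.2 * 277 * 35.1 = 210.0103 BTU/hr

210.0103 BTU/hr


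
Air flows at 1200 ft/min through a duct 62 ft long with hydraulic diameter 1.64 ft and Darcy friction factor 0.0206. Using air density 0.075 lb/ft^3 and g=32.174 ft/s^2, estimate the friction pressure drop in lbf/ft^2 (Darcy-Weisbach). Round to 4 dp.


v_fps = 1200/60 = 20.0 ft/s
dp = 0.0206*(62/1.64)*0.075*20.0^2/(2*32.174) = 0.3631 lbf/ft^2

0.3631 lbf/ft^2


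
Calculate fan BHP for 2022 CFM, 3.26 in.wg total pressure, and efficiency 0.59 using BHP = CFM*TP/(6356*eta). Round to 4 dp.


BHP = 2022 * 3.26 / (6356 * 0.59) = 1.7578 hp

1.7578 hp


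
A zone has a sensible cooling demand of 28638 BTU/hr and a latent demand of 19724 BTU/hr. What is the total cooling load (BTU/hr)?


Qt = 28638 + 19724 = 48362 BTU/hr

48362 BTU/hr


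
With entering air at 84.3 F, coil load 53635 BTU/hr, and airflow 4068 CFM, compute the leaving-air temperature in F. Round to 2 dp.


dT = 53635/(1.08*4068) = 12.2080
T_leave = 84.3 - 12.2080 = 72.09 F

72.09 F


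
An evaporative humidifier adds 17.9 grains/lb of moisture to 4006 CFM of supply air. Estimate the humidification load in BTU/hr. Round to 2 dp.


Q = 0.68 * 4006 * 17.9 = 48761.03 BTU/hr

48761.03 BTU/hr


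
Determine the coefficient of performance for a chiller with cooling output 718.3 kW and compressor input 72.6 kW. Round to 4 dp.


COP = 718.3 / 72.6 = 9.8939

9.8939


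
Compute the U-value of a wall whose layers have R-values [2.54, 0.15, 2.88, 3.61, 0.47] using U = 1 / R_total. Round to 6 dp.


R_total = 2.54 + 0.15 + 2.88 + 3.61 + 0.47 = 9.65
U = 1/9.65 = 0.103627

0.103627


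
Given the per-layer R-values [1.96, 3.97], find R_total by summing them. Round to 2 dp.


R_total = 1.96 + 3.97 = 5.93

5.93


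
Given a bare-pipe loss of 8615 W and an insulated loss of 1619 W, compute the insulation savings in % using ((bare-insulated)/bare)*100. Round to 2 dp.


Savings = ((8615-1619)/8615)*100 = 81.21 %

81.21 %


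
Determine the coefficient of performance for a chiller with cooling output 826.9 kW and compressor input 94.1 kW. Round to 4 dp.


COP = 826.9 / 94.1 = 8.7875

8.7875


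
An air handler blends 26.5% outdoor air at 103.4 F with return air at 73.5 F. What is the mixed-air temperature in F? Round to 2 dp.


T_mix = 73.5 + (26.5/100)*(103.4-73.5) = 81.42 F

81.42 F


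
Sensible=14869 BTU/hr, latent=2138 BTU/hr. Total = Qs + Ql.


Qt = 14869 + 2138 = 17007 BTU/hr

17007 BTU/hr


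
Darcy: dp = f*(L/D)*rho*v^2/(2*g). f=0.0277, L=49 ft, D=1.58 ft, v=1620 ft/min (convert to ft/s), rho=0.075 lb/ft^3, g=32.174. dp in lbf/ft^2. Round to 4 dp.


v_fps = 1620/60 = 27.0 ft/s
dp = 0.0277*(49/1.58)*0.075*27.0^2/(2*32.174) = 0.7299 lbf/ft^2

0.7299 lbf/ft^2


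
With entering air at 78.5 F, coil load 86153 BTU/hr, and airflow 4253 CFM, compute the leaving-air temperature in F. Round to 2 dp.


dT = 86153/(1.08*4253) = 18.7565
T_leave = 78.5 - 18.7565 = 59.74 F

59.74 F


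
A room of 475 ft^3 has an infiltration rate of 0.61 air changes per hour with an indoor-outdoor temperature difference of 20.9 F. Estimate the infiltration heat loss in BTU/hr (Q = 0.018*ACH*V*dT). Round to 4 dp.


Q = 0.018 * 0.61 * 475 * 20.9 = 109.0040 BTU/hr

109.0040 BTU/hr


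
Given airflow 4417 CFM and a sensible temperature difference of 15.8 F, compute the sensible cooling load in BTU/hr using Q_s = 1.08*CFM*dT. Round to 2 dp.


Q = 1.08 * 4417 * 15.8 = 75371.69 BTU/hr

75371.69 BTU/hr


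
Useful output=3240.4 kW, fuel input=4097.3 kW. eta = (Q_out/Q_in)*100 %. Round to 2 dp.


eta = (3240.4/4097.3)*100 = 79.09 %

79.09 %


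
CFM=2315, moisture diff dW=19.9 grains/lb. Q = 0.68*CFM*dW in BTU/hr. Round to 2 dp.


Q = 0.68 * 2315 * 19.9 = 31326.58 BTU/hr

31326.58 BTU/hr


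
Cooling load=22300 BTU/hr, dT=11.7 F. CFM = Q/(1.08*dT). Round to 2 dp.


CFM = 22300 / (1.08 * 11.7) = 1764.80

1764.80 CFM


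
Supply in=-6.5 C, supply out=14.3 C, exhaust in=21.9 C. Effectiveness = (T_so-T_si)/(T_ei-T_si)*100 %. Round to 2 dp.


eff = (14.3-(-6.5))/(21.9-(-6.5))*100 = 73.24 %

73.24 %


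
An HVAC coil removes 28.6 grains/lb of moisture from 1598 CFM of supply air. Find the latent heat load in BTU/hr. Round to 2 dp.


Q = 0.68 * 1598 * 28.6 = 31077.90 BTU/hr

31077.90 BTU/hr


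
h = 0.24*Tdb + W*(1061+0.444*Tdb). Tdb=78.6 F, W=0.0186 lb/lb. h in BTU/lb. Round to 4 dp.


h = 0.24*78.6 + 0.0186*(1061+0.444*78.6) = 39.2477 BTU/lb

39.2477 BTU/lb


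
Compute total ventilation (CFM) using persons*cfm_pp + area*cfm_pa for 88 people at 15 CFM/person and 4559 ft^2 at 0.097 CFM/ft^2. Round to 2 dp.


Total = 88*15 + 4559*0.097 = 1762.22 CFM

1762.22 CFM


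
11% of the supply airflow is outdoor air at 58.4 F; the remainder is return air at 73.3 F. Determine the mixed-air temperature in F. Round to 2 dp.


T_mix = 0.11*58.4 + 0.89*73.3 = 71.66 F

71.66 F


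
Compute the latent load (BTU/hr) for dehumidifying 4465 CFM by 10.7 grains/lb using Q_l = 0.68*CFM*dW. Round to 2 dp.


Q = 0.68 * 4465 * 10.7 = 32487.34 BTU/hr

32487.34 BTU/hr


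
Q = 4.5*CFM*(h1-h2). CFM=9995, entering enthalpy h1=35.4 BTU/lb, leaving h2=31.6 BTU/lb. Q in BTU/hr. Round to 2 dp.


Q = 4.5 * 9995 * (35.4 - 31.6) = 170914.50 BTU/hr

170914.50 BTU/hr


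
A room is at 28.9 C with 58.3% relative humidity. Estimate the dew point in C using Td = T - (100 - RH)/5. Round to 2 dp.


Td = 28.9 - (100-58.3)/5 = 20.56 C

20.56 C


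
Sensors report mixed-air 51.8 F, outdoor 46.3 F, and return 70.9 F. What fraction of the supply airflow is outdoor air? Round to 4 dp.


frac = (51.8 - 70.9) / (46.3 - 70.9) = 0.7764

0.7764


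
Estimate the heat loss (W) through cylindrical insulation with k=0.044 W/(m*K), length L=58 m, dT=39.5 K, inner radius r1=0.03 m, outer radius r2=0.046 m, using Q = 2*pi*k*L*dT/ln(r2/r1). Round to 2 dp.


Q = 2*pi*0.044*58*39.5/ln(0.046/0.03) = 1481.76 W

1481.76 W


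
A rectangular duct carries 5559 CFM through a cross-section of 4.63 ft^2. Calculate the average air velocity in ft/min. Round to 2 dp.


V = 5559 / 4.63 = 1200.65 ft/min

1200.65 ft/min


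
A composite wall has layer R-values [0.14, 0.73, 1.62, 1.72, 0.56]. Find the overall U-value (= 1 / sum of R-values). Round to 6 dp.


R_total = 0.14 + 0.73 + 1.62 + 1.72 + 0.56 = 4.77
U = 1/4.77 = 0.209644

0.209644


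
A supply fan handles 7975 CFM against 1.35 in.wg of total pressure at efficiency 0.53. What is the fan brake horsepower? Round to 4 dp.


BHP = 7975 * 1.35 / (6356 * 0.53) = 3.1960 hp

3.1960 hp


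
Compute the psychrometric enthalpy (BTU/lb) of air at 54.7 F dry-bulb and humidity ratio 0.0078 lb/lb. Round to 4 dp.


h = 0.24*54.7 + 0.0078*(1061+0.444*54.7) = 21.5932 BTU/lb

21.5932 BTU/lb


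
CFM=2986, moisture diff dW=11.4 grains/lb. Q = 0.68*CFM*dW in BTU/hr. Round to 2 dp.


Q = 0.68 * 2986 * 11.4 = 23147.47 BTU/hr

23147.47 BTU/hr


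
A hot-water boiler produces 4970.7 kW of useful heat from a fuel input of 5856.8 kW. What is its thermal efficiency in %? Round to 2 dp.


eta = (4970.7/5856.8)*100 = 84.87 %

84.87 %


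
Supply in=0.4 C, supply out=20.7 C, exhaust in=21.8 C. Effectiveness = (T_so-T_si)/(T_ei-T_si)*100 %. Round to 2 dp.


eff = (20.7-0.4)/(21.8-0.4)*100 = 94.86 %

94.86 %
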